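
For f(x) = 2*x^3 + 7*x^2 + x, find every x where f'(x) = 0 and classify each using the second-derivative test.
f'(x) = 6*x^2 + 14*x + 1

Solve f'(x) = 0:
  6*x^2 + 14*x + 1 = 0 has no rational roots; quadratic formula: x = (-14 ± √172)/12.
  ⇒ x = -7/6 - sqrt(43)/6 ≈ -2.2596, -7/6 + sqrt(43)/6 ≈ -0.0738

f''(x) = 12*x + 14
Second-derivative test at each critical point:
  f''(-2.2596) = -13.1149 < 0 → local maximum
  f''(-0.0738) = 13.1149 > 0 → local minimum

Critical points: x = -7/6 - sqrt(43)/6 ≈ -2.2596 (local maximum); x = -7/6 + sqrt(43)/6 ≈ -0.0738 (local minimum)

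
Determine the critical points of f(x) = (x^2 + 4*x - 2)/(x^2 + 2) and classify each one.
f'(x) = 4*(-x^2 + 2*x + 2)/(x^4 + 4*x^2 + 4)

Solve f'(x) = 0:
  f'(x) = -4*(x^2 - 2*x - 2)/(x^2 + 2)^2; the denominator is positive wherever f is defined, so f'(x) = 0 ⇔ -4*x^2 + 8*x + 8 = 0.
  Factor: -4*x^2 + 8*x + 8 = -4*(x^2 - 2*x - 2); x^2 - 2*x - 2 = 0 has no rational roots; quadratic formula: x = (2 ± √12)/2.
  ⇒ x = 1 - sqrt(3) ≈ -0.7321, 1 + sqrt(3) ≈ 2.7321

f''(x) = 8*(x^3 - 3*x^2 - 6*x + 2)/(x^6 + 6*x^4 + 12*x^2 + 8)
Second-derivative test at each critical point:
  f''(-0.7321) = 2.1547 > 0 → local minimum
  f''(2.7321) = -0.1547 < 0 → local maximum

Critical points: x = 1 - sqrt(3) ≈ -0.7321 (local minimum); x = 1 + sqrt(3) ≈ 2.7321 (local maximum)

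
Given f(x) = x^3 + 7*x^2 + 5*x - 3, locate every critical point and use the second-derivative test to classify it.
f'(x) = 3*x^2 + 14*x + 5

Solve f'(x) = 0:
  3*x^2 + 14*x + 5 = 0 has no rational roots; quadratic formula: x = (-14 ± √136)/6.
  ⇒ x = -7/3 - sqrt(34)/3 ≈ -4.2770, -7/3 + sqrt(34)/3 ≈ -0.3897

f''(x) = 6*x + 14
Second-derivative test at each critical point:
  f''(-4.2770) = -11.6619 < 0 → local maximum
  f''(-0.3897) = 11.6619 > 0 → local minimum

Critical points: x = -7/3 - sqrt(34)/3 ≈ -4.2770 (local maximum); x = -7/3 + sqrt(34)/3 ≈ -0.3897 (local minimum)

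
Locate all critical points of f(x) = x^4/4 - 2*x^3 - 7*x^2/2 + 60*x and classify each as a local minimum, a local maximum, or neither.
f'(x) = x^3 - 6*x^2 - 7*x + 60

Solve f'(x) = 0:
  Factor: x^3 - 6*x^2 - 7*x + 60 = (x - 5)*(x - 4)*(x + 3) = 0.
  ⇒ x = -3, 4, 5

f''(x) = 3*x^2 - 12*x - 7
Second-derivative test at each critical point:
  f''(-3) = 56 > 0 → local minimum
  f''(4) = -7 < 0 → local maximum
  f''(5) = 8 > 0 → local minimum

Critical points: x = -3 (local minimum); x = 4 (local maximum); x = 5 (local minimum)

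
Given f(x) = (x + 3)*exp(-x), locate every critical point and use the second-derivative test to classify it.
f'(x) = (-x - 2)*exp(-x)

Solve f'(x) = 0:
  f'(x) = (-x - 2)·exp(-x) and exp(-x) > 0 for every x, so f'(x) = 0 ⇔ -x - 2 = 0.
  -x - 2 = 0.
  ⇒ x = -2

f''(x) = (x + 1)*exp(-x)
Second-derivative test at each critical point:
  f''(-2) = -7.3891 < 0 → local maximum

Critical points: x = -2 (local maximum)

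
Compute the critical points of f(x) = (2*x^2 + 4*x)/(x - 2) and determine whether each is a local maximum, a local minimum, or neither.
f'(x) = 2*(x^2 - 4*x - 4)/(x^2 - 4*x + 4)

Solve f'(x) = 0:
  f'(x) = 2*(x^2 - 4*x - 4)/(x - 2)^2; the denominator is positive wherever f is defined, so f'(x) = 0 ⇔ 2*x^2 - 8*x - 8 = 0.
  Factor: 2*x^2 - 8*x - 8 = 2*(x^2 - 4*x - 4); x^2 - 4*x - 4 = 0 has no rational roots; quadratic formula: x = (4 ± √32)/2.
  ⇒ x = 2 - 2*sqrt(2) ≈ -0.8284, 2 + 2*sqrt(2) ≈ 4.8284

f''(x) = 32/(x^3 - 6*x^2 + 12*x - 8)
Second-derivative test at each critical point:
  f''(-0.8284) = -1.4142 < 0 → local maximum
  f''(4.8284) = 1.4142 > 0 → local minimum

Critical points: x = 2 - 2*sqrt(2) ≈ -0.8284 (local maximum); x = 2 + 2*sqrt(2) ≈ 4.8284 (local minimum)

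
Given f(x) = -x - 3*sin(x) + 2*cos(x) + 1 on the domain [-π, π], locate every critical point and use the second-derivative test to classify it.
f'(x) = -2*sin(x) - 3*cos(x) - 1

Solve f'(x) = 0 on [-π, π]:
  f'(x) = 0 ⇔ -2*sin(x) - 3*cos(x) = 1. Write the left side as R·cos(x + φ) with R = √((-3)² + 2²) = sqrt(13), cos φ = -3*sqrt(13)/13, sin φ = 2*sqrt(13)/13; then cos(x + φ) = sqrt(13)/13. Solve for x and keep the solutions lying in [-π, π].
  ⇒ x = atan((-6*sqrt(3) - 2)/(-3 + 4*sqrt(3))) ≈ -1.2638, atan((-2 + 6*sqrt(3))/(-4*sqrt(3) - 3)) + pi ≈ 2.4398

f''(x) = 3*sin(x) - 2*cos(x)
Second-derivative test at each critical point:
  f''(-1.2638) = -3.4641 < 0 → local maximum
  f''(2.4398) = 3.4641 > 0 → local minimum

Critical points: x = atan((-6*sqrt(3) - 2)/(-3 + 4*sqrt(3))) ≈ -1.2638 (local maximum); x = atan((-2 + 6*sqrt(3))/(-4*sqrt(3) - 3)) + pi ≈ 2.4398 (local minimum)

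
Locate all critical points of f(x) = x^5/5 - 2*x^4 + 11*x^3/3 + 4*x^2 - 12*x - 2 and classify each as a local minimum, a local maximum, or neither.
f'(x) = x^4 - 8*x^3 + 11*x^2 + 8*x - 12

Solve f'(x) = 0:
  Factor: x^4 - 8*x^3 + 11*x^2 + 8*x - 12 = (x - 6)*(x - 2)*(x - 1)*(x + 1) = 0.
  ⇒ x = -1, 1, 2, 6

f''(x) = 4*x^3 - 24*x^2 + 22*x + 8
Second-derivative test at each critical point:
  f''(-1) = -42 < 0 → local maximum
  f''(1) = 10 > 0 → local minimum
  f''(2) = -12 < 0 → local maximum
  f''(6) = 140 > 0 → local minimum

Critical points: x = -1 (local maximum); x = 1 (local minimum); x = 2 (local maximum); x = 6 (local minimum)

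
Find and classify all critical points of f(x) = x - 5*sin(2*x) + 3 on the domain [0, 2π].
f'(x) = 1 - 10*cos(2*x)

Solve f'(x) = 0 on [0, 2π]:
  f'(x) = 0 ⇔ cos(2*x) = 1/10, i.e. 2*x = ±arccos(1/10) + 2nπ; keep the solutions lying in [0, 2π].
  ⇒ x = acos(1/10)/2 ≈ 0.7353, pi - acos(1/10)/2 ≈ 2.4063, acos(1/10)/2 + pi ≈ 3.8769, -acos(1/10)/2 + 2*pi ≈ 5.5479

f''(x) = 20*sin(2*x)
Second-derivative test at each critical point:
  f''(0.7353) = 19.8997 > 0 → local minimum
  f''(2.4063) = -19.8997 < 0 → local maximum
  f''(3.8769) = 19.8997 > 0 → local minimum
  f''(5.5479) = -19.8997 < 0 → local maximum

Critical points: x = acos(1/10)/2 ≈ 0.7353 (local minimum); x = pi - acos(1/10)/2 ≈ 2.4063 (local maximum); x = acos(1/10)/2 + pi ≈ 3.8769 (local minimum); x = -acos(1/10)/2 + 2*pi ≈ 5.5479 (local maximum)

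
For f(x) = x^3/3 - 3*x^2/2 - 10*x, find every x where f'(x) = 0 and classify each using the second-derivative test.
f'(x) = x^2 - 3*x - 10

Solve f'(x) = 0:
  Factor: x^2 - 3*x - 10 = (x - 5)*(x + 2) = 0.
  ⇒ x = -2, 5

f''(x) = 2*x - 3
Second-derivative test at each critical point:
  f''(-2) = -7 < 0 → local maximum
  f''(5) = 7 > 0 → local minimum

Critical points: x = -2 (local maximum); x = 5 (local minimum)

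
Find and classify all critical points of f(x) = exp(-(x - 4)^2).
f'(x) = 2*(4 - x)*exp(-(x - 4)^2)

Solve f'(x) = 0:
  f'(x) = (8 - 2*x)·exp(-(x - 4)^2) and exp(-(x - 4)^2) > 0 for every x, so f'(x) = 0 ⇔ 8 - 2*x = 0.
  Factor: 8 - 2*x = -2*(x - 4) = 0.
  ⇒ x = 4

f''(x) = 2*(2*(x - 4)^2 - 1)*exp(-(x - 4)^2)
Second-derivative test at each critical point:
  f''(4) = -2 < 0 → local maximum

Critical points: x = 4 (local maximum)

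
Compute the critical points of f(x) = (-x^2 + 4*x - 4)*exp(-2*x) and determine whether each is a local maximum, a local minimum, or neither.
f'(x) = 2*(x^2 - 5*x + 6)*exp(-2*x)

Solve f'(x) = 0:
  f'(x) = (2*x^2 - 10*x + 12)·exp(-2*x) and exp(-2*x) > 0 for every x, so f'(x) = 0 ⇔ 2*x^2 - 10*x + 12 = 0.
  Factor: 2*x^2 - 10*x + 12 = 2*(x - 3)*(x - 2) = 0.
  ⇒ x = 2, 3

f''(x) = 2*(-2*x^2 + 12*x - 17)*exp(-2*x)
Second-derivative test at each critical point:
  f''(2) = -0.0366 < 0 → local maximum
  f''(3) = 0.0050 > 0 → local minimum

Critical points: x = 2 (local maximum); x = 3 (local minimum)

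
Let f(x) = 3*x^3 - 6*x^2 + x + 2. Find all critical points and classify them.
f'(x) = 9*x^2 - 12*x + 1

Solve f'(x) = 0:
  9*x^2 - 12*x + 1 = 0 has no rational roots; quadratic formula: x = (12 ± √108)/18.
  ⇒ x = 2/3 - sqrt(3)/3 ≈ 0.0893, sqrt(3)/3 + 2/3 ≈ 1.2440

f''(x) = 18*x - 12
Second-derivative test at each critical point:
  f''(0.0893) = -10.3923 < 0 → local maximum
  f''(1.2440) = 10.3923 > 0 → local minimum

Critical points: x = 2/3 - sqrt(3)/3 ≈ 0.0893 (local maximum); x = sqrt(3)/3 + 2/3 ≈ 1.2440 (local minimum)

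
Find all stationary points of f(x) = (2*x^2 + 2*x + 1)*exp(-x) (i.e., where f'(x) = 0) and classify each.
f'(x) = (-2*x^2 + 2*x + 1)*exp(-x)

Solve f'(x) = 0:
  f'(x) = (-2*x^2 + 2*x + 1)·exp(-x) and exp(-x) > 0 for every x, so f'(x) = 0 ⇔ -2*x^2 + 2*x + 1 = 0.
  2*x^2 - 2*x - 1 = 0 has no rational roots; quadratic formula: x = (2 ± √12)/4.
  ⇒ x = 1/2 - sqrt(3)/2 ≈ -0.3660, 1/2 + sqrt(3)/2 ≈ 1.3660

f''(x) = (2*x^2 - 6*x + 1)*exp(-x)
Second-derivative test at each critical point:
  f''(-0.3660) = 4.9952 > 0 → local minimum
  f''(1.3660) = -0.8838 < 0 → local maximum

Critical points: x = 1/2 - sqrt(3)/2 ≈ -0.3660 (local minimum); x = 1/2 + sqrt(3)/2 ≈ 1.3660 (local maximum)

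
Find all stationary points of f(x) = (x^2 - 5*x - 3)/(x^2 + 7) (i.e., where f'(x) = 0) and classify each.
f'(x) = 5*(x^2 + 4*x - 7)/(x^4 + 14*x^2 + 49)

Solve f'(x) = 0:
  f'(x) = 5*(x^2 + 4*x - 7)/(x^2 + 7)^2; the denominator is positive wherever f is defined, so f'(x) = 0 ⇔ 5*x^2 + 20*x - 35 = 0.
  Factor: 5*x^2 + 20*x - 35 = 5*(x^2 + 4*x - 7); x^2 + 4*x - 7 = 0 has no rational roots; quadratic formula: x = (-4 ± √44)/2.
  ⇒ x = -sqrt(11) - 2 ≈ -5.3166, -2 + sqrt(11) ≈ 1.3166

f''(x) = 10*(-x^3 - 6*x^2 + 21*x + 14)/(x^6 + 21*x^4 + 147*x^2 + 343)
Second-derivative test at each critical point:
  f''(-5.3166) = -0.0267 < 0 → local maximum
  f''(1.3166) = 0.4348 > 0 → local minimum

Critical points: x = -sqrt(11) - 2 ≈ -5.3166 (local maximum); x = -2 + sqrt(11) ≈ 1.3166 (local minimum)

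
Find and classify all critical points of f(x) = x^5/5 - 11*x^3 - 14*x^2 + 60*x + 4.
f'(x) = x^4 - 33*x^2 - 28*x + 60

Solve f'(x) = 0:
  Factor: x^4 - 33*x^2 - 28*x + 60 = (x - 6)*(x - 1)*(x + 2)*(x + 5) = 0.
  ⇒ x = -5, -2, 1, 6

f''(x) = 4*x^3 - 66*x - 28
Second-derivative test at each critical point:
  f''(-5) = -198 < 0 → local maximum
  f''(-2) = 72 > 0 → local minimum
  f''(1) = -90 < 0 → local maximum
  f''(6) = 440 > 0 → local minimum

Critical points: x = -5 (local maximum); x = -2 (local minimum); x = 1 (local maximum); x = 6 (local minimum)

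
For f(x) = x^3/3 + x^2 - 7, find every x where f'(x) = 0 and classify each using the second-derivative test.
f'(x) = x*(x + 2)

Solve f'(x) = 0:
  Factor: x^2 + 2*x = x*(x + 2) = 0.
  ⇒ x = -2, 0

f''(x) = 2*x + 2
Second-derivative test at each critical point:
  f''(-2) = -2 < 0 → local maximum
  f''(0) = 2 > 0 → local minimum

Critical points: x = -2 (local maximum); x = 0 (local minimum)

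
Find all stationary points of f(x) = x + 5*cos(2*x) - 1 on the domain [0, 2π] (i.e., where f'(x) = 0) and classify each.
f'(x) = 1 - 10*sin(2*x)

Solve f'(x) = 0 on [0, 2π]:
  f'(x) = 0 ⇔ sin(2*x) = 1/10, i.e. 2*x = arcsin(1/10) + 2nπ or 2*x = π − arcsin(1/10) + 2nπ; keep the solutions lying in [0, 2π].
  ⇒ x = asin(1/10)/2 ≈ 0.0501, -asin(1/10)/2 + pi/2 ≈ 1.5207, asin(1/10)/2 + pi ≈ 3.1917, -asin(1/10)/2 + 3*pi/2 ≈ 4.6623

f''(x) = -20*cos(2*x)
Second-derivative test at each critical point:
  f''(0.0501) = -19.8997 < 0 → local maximum
  f''(1.5207) = 19.8997 > 0 → local minimum
  f''(3.1917) = -19.8997 < 0 → local maximum
  f''(4.6623) = 19.8997 > 0 → local minimum

Critical points: x = asin(1/10)/2 ≈ 0.0501 (local maximum); x = -asin(1/10)/2 + pi/2 ≈ 1.5207 (local minimum); x = asin(1/10)/2 + pi ≈ 3.1917 (local maximum); x = -asin(1/10)/2 + 3*pi/2 ≈ 4.6623 (local minimum)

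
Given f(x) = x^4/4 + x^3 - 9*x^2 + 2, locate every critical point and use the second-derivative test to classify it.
f'(x) = x*(x^2 + 3*x - 18)

Solve f'(x) = 0:
  Factor: x^3 + 3*x^2 - 18*x = x*(x - 3)*(x + 6) = 0.
  ⇒ x = -6, 0, 3

f''(x) = 3*x^2 + 6*x - 18
Second-derivative test at each critical point:
  f''(-6) = 54 > 0 → local minimum
  f''(0) = -18 < 0 → local maximum
  f''(3) = 27 > 0 → local minimum

Critical points: x = -6 (local minimum); x = 0 (local maximum); x = 3 (local minimum)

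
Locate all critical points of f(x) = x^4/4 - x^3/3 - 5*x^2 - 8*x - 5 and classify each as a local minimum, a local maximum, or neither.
f'(x) = x^3 - x^2 - 10*x - 8

Solve f'(x) = 0:
  Factor: x^3 - x^2 - 10*x - 8 = (x - 4)*(x + 1)*(x + 2) = 0.
  ⇒ x = -2, -1, 4

f''(x) = 3*x^2 - 2*x - 10
Second-derivative test at each critical point:
  f''(-2) = 6 > 0 → local minimum
  f''(-1) = -5 < 0 → local maximum
  f''(4) = 30 > 0 → local minimum

Critical points: x = -2 (local minimum); x = -1 (local maximum); x = 4 (local minimum)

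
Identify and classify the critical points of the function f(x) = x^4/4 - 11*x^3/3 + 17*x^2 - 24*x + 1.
f'(x) = x^3 - 11*x^2 + 34*x - 24

Solve f'(x) = 0:
  Factor: x^3 - 11*x^2 + 34*x - 24 = (x - 6)*(x - 4)*(x - 1) = 0.
  ⇒ x = 1, 4, 6

f''(x) = 3*x^2 - 22*x + 34
Second-derivative test at each critical point:
  f''(1) = 15 > 0 → local minimum
  f''(4) = -6 < 0 → local maximum
  f''(6) = 10 > 0 → local minimum

Critical points: x = 1 (local minimum); x = 4 (local maximum); x = 6 (local minimum)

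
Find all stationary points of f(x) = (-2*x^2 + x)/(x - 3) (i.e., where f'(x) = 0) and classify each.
f'(x) = (-2*x^2 + 12*x - 3)/(x^2 - 6*x + 9)

Solve f'(x) = 0:
  f'(x) = -(2*x^2 - 12*x + 3)/(x - 3)^2; the denominator is positive wherever f is defined, so f'(x) = 0 ⇔ -2*x^2 + 12*x - 3 = 0.
  2*x^2 - 12*x + 3 = 0 has no rational roots; quadratic formula: x = (12 ± √120)/4.
  ⇒ x = 3 - sqrt(30)/2 ≈ 0.2614, sqrt(30)/2 + 3 ≈ 5.7386

f''(x) = -30/(x^3 - 9*x^2 + 27*x - 27)
Second-derivative test at each critical point:
  f''(0.2614) = 1.4606 > 0 → local minimum
  f''(5.7386) = -1.4606 < 0 → local maximum

Critical points: x = 3 - sqrt(30)/2 ≈ 0.2614 (local minimum); x = sqrt(30)/2 + 3 ≈ 5.7386 (local maximum)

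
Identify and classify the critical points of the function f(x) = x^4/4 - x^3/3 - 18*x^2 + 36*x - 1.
f'(x) = x^3 - x^2 - 36*x + 36

Solve f'(x) = 0:
  Factor: x^3 - x^2 - 36*x + 36 = (x - 6)*(x - 1)*(x + 6) = 0.
  ⇒ x = -6, 1, 6

f''(x) = 3*x^2 - 2*x - 36
Second-derivative test at each critical point:
  f''(-6) = 84 > 0 → local minimum
  f''(1) = -35 < 0 → local maximum
  f''(6) = 60 > 0 → local minimum

Critical points: x = -6 (local minimum); x = 1 (local maximum); x = 6 (local minimum)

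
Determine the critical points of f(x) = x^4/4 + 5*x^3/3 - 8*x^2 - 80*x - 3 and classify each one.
f'(x) = x^3 + 5*x^2 - 16*x - 80

Solve f'(x) = 0:
  Factor: x^3 + 5*x^2 - 16*x - 80 = (x - 4)*(x + 4)*(x + 5) = 0.
  ⇒ x = -5, -4, 4

f''(x) = 3*x^2 + 10*x - 16
Second-derivative test at each critical point:
  f''(-5) = 9 > 0 → local minimum
  f''(-4) = -8 < 0 → local maximum
  f''(4) = 72 > 0 → local minimum

Critical points: x = -5 (local minimum); x = -4 (local maximum); x = 4 (local minimum)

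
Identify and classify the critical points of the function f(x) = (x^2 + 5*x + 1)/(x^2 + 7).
f'(x) = (-5*x^2 + 12*x + 35)/(x^4 + 14*x^2 + 49)

Solve f'(x) = 0:
  f'(x) = -(5*x^2 - 12*x - 35)/(x^2 + 7)^2; the denominator is positive wherever f is defined, so f'(x) = 0 ⇔ -5*x^2 + 12*x + 35 = 0.
  5*x^2 - 12*x - 35 = 0 has no rational roots; quadratic formula: x = (12 ± √844)/10.
  ⇒ x = 6/5 - sqrt(211)/5 ≈ -1.7052, 6/5 + sqrt(211)/5 ≈ 4.1052

f''(x) = 2*(5*x^3 - 18*x^2 - 105*x + 42)/(x^6 + 21*x^4 + 147*x^2 + 343)
Second-derivative test at each critical point:
  f''(-1.7052) = 0.2960 > 0 → local minimum
  f''(4.1052) = -0.0511 < 0 → local maximum

Critical points: x = 6/5 - sqrt(211)/5 ≈ -1.7052 (local minimum); x = 6/5 + sqrt(211)/5 ≈ 4.1052 (local maximum)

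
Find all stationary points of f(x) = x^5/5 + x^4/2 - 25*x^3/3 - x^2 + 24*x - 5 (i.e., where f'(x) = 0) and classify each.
f'(x) = x^4 + 2*x^3 - 25*x^2 - 2*x + 24

Solve f'(x) = 0:
  Factor: x^4 + 2*x^3 - 25*x^2 - 2*x + 24 = (x - 4)*(x - 1)*(x + 1)*(x + 6) = 0.
  ⇒ x = -6, -1, 1, 4

f''(x) = 4*x^3 + 6*x^2 - 50*x - 2
Second-derivative test at each critical point:
  f''(-6) = -350 < 0 → local maximum
  f''(-1) = 50 > 0 → local minimum
  f''(1) = -42 < 0 → local maximum
  f''(4) = 150 > 0 → local minimum

Critical points: x = -6 (local maximum); x = -1 (local minimum); x = 1 (local maximum); x = 4 (local minimum)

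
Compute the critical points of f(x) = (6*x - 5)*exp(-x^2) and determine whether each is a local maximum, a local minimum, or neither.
f'(x) = 2*(-x*(6*x - 5) + 3)*exp(-x^2)

Solve f'(x) = 0:
  f'(x) = (-12*x^2 + 10*x + 6)·exp(-x^2) and exp(-x^2) > 0 for every x, so f'(x) = 0 ⇔ -12*x^2 + 10*x + 6 = 0.
  Factor: -12*x^2 + 10*x + 6 = -2*(6*x^2 - 5*x - 3); 6*x^2 - 5*x - 3 = 0 has no rational roots; quadratic formula: x = (5 ± √97)/12.
  ⇒ x = 5/12 - sqrt(97)/12 ≈ -0.4041, 5/12 + sqrt(97)/12 ≈ 1.2374

f''(x) = 2*(2*x^2*(6*x - 5) - 18*x + 5)*exp(-x^2)
Second-derivative test at each critical point:
  f''(-0.4041) = 16.7304 > 0 → local minimum
  f''(1.2374) = -4.2603 < 0 → local maximum

Critical points: x = 5/12 - sqrt(97)/12 ≈ -0.4041 (local minimum); x = 5/12 + sqrt(97)/12 ≈ 1.2374 (local maximum)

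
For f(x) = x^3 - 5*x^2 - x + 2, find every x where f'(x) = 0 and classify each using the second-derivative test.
f'(x) = 3*x^2 - 10*x - 1

Solve f'(x) = 0:
  3*x^2 - 10*x - 1 = 0 has no rational roots; quadratic formula: x = (10 ± √112)/6.
  ⇒ x = 5/3 - 2*sqrt(7)/3 ≈ -0.0972, 5/3 + 2*sqrt(7)/3 ≈ 3.4305

f''(x) = 6*x - 10
Second-derivative test at each critical point:
  f''(-0.0972) = -10.5830 < 0 → local maximum
  f''(3.4305) = 10.5830 > 0 → local minimum

Critical points: x = 5/3 - 2*sqrt(7)/3 ≈ -0.0972 (local maximum); x = 5/3 + 2*sqrt(7)/3 ≈ 3.4305 (local minimum)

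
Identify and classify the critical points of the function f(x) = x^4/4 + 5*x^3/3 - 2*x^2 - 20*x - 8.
f'(x) = x^3 + 5*x^2 - 4*x - 20

Solve f'(x) = 0:
  Factor: x^3 + 5*x^2 - 4*x - 20 = (x - 2)*(x + 2)*(x + 5) = 0.
  ⇒ x = -5, -2, 2

f''(x) = 3*x^2 + 10*x - 4
Second-derivative test at each critical point:
  f''(-5) = 21 > 0 → local minimum
  f''(-2) = -12 < 0 → local maximum
  f''(2) = 28 > 0 → local minimum

Critical points: x = -5 (local minimum); x = -2 (local maximum); x = 2 (local minimum)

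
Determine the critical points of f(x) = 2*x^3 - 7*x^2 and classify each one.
f'(x) = 2*x*(3*x - 7)

Solve f'(x) = 0:
  Factor: 6*x^2 - 14*x = 2*x*(3*x - 7) = 0.
  ⇒ x = 0, 7/3

f''(x) = 12*x - 14
Second-derivative test at each critical point:
  f''(0) = -14 < 0 → local maximum
  f''(7/3) = 14 > 0 → local minimum

Critical points: x = 0 (local maximum); x = 7/3 (local minimum)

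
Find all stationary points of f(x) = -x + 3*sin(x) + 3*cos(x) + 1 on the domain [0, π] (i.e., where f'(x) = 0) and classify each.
f'(x) = 3*sqrt(2)*cos(x + pi/4) - 1

Solve f'(x) = 0 on [0, π]:
  f'(x) = 0 ⇔ -3*sin(x) + 3*cos(x) = 1. Write the left side as R·cos(x + φ) with R = √(3² + 3²) = 3*sqrt(2), cos φ = sqrt(2)/2, sin φ = sqrt(2)/2; then cos(x + φ) = sqrt(2)/6. Solve for x and keep the solutions lying in [0, π].
  ⇒ x = atan((-1 + sqrt(17))/(1 + sqrt(17))) ≈ 0.5475

f''(x) = -3*sqrt(2)*sin(x + pi/4)
Second-derivative test at each critical point:
  f''(0.5475) = -4.1231 < 0 → local maximum

Critical points: x = atan((-1 + sqrt(17))/(1 + sqrt(17))) ≈ 0.5475 (local maximum)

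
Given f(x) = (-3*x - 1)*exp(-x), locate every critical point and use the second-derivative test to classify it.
f'(x) = (3*x - 2)*exp(-x)

Solve f'(x) = 0:
  f'(x) = (3*x - 2)·exp(-x) and exp(-x) > 0 for every x, so f'(x) = 0 ⇔ 3*x - 2 = 0.
  3*x - 2 = 0.
  ⇒ x = 2/3

f''(x) = (5 - 3*x)*exp(-x)
Second-derivative test at each critical point:
  f''(2/3) = 1.5403 > 0 → local minimum

Critical points: x = 2/3 (local minimum)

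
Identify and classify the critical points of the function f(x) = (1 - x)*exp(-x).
f'(x) = (x - 2)*exp(-x)

Solve f'(x) = 0:
  f'(x) = (x - 2)·exp(-x) and exp(-x) > 0 for every x, so f'(x) = 0 ⇔ x - 2 = 0.
  x - 2 = 0.
  ⇒ x = 2

f''(x) = (3 - x)*exp(-x)
Second-derivative test at each critical point:
  f''(2) = 0.1353 > 0 → local minimum

Critical points: x = 2 (local minimum)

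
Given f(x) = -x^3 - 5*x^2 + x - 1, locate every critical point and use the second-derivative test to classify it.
f'(x) = -3*x^2 - 10*x + 1

Solve f'(x) = 0:
  3*x^2 + 10*x - 1 = 0 has no rational roots; quadratic formula: x = (-10 ± √112)/6.
  ⇒ x = -2*sqrt(7)/3 - 5/3 ≈ -3.4305, -5/3 + 2*sqrt(7)/3 ≈ 0.0972

f''(x) = -6*x - 10
Second-derivative test at each critical point:
  f''(-3.4305) = 10.5830 > 0 → local minimum
  f''(0.0972) = -10.5830 < 0 → local maximum

Critical points: x = -2*sqrt(7)/3 - 5/3 ≈ -3.4305 (local minimum); x = -5/3 + 2*sqrt(7)/3 ≈ 0.0972 (local maximum)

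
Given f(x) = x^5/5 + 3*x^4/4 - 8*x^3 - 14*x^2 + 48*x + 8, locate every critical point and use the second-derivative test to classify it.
f'(x) = x^4 + 3*x^3 - 24*x^2 - 28*x + 48

Solve f'(x) = 0:
  Factor: x^4 + 3*x^3 - 24*x^2 - 28*x + 48 = (x - 4)*(x - 1)*(x + 2)*(x + 6) = 0.
  ⇒ x = -6, -2, 1, 4

f''(x) = 4*x^3 + 9*x^2 - 48*x - 28
Second-derivative test at each critical point:
  f''(-6) = -280 < 0 → local maximum
  f''(-2) = 72 > 0 → local minimum
  f''(1) = -63 < 0 → local maximum
  f''(4) = 180 > 0 → local minimum

Critical points: x = -6 (local maximum); x = -2 (local minimum); x = 1 (local maximum); x = 4 (local minimum)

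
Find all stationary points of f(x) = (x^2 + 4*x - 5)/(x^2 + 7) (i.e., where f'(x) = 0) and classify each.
f'(x) = 4*(-x^2 + 6*x + 7)/(x^4 + 14*x^2 + 49)

Solve f'(x) = 0:
  f'(x) = -4*(x - 7)*(x + 1)/(x^2 + 7)^2; the denominator is positive wherever f is defined, so f'(x) = 0 ⇔ -4*x^2 + 24*x + 28 = 0.
  Factor: -4*x^2 + 24*x + 28 = -4*(x - 7)*(x + 1) = 0.
  ⇒ x = -1, 7

f''(x) = 8*(x^3 - 9*x^2 - 21*x + 21)/(x^6 + 21*x^4 + 147*x^2 + 343)
Second-derivative test at each critical point:
  f''(-1) = 1/2 > 0 → local minimum
  f''(7) = -1/98 < 0 → local maximum

Critical points: x = -1 (local minimum); x = 7 (local maximum)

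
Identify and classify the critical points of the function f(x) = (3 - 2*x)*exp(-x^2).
f'(x) = 2*(x*(2*x - 3) - 1)*exp(-x^2)

Solve f'(x) = 0:
  f'(x) = (4*x^2 - 6*x - 2)·exp(-x^2) and exp(-x^2) > 0 for every x, so f'(x) = 0 ⇔ 4*x^2 - 6*x - 2 = 0.
  Factor: 4*x^2 - 6*x - 2 = 2*(2*x^2 - 3*x - 1); 2*x^2 - 3*x - 1 = 0 has no rational roots; quadratic formula: x = (3 ± √17)/4.
  ⇒ x = 3/4 - sqrt(17)/4 ≈ -0.2808, 3/4 + sqrt(17)/4 ≈ 1.7808

f''(x) = 2*(2*x^2*(3 - 2*x) + 6*x - 3)*exp(-x^2)
Second-derivative test at each critical point:
  f''(-0.2808) = -7.6211 < 0 → local maximum
  f''(1.7808) = 0.3460 > 0 → local minimum

Critical points: x = 3/4 - sqrt(17)/4 ≈ -0.2808 (local maximum); x = 3/4 + sqrt(17)/4 ≈ 1.7808 (local minimum)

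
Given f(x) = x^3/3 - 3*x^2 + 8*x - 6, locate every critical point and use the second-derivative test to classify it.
f'(x) = x^2 - 6*x + 8

Solve f'(x) = 0:
  Factor: x^2 - 6*x + 8 = (x - 4)*(x - 2) = 0.
  ⇒ x = 2, 4

f''(x) = 2*x - 6
Second-derivative test at each critical point:
  f''(2) = -2 < 0 → local maximum
  f''(4) = 2 > 0 → local minimum

Critical points: x = 2 (local maximum); x = 4 (local minimum)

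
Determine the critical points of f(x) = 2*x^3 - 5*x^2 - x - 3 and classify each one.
f'(x) = 6*x^2 - 10*x - 1

Solve f'(x) = 0:
  6*x^2 - 10*x - 1 = 0 has no rational roots; quadratic formula: x = (10 ± √124)/12.
  ⇒ x = 5/6 - sqrt(31)/6 ≈ -0.0946, 5/6 + sqrt(31)/6 ≈ 1.7613

f''(x) = 12*x - 10
Second-derivative test at each critical point:
  f''(-0.0946) = -11.1355 < 0 → local maximum
  f''(1.7613) = 11.1355 > 0 → local minimum

Critical points: x = 5/6 - sqrt(31)/6 ≈ -0.0946 (local maximum); x = 5/6 + sqrt(31)/6 ≈ 1.7613 (local minimum)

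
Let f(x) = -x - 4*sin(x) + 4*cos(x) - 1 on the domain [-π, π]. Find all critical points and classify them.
f'(x) = -4*sqrt(2)*sin(x + pi/4) - 1

Solve f'(x) = 0 on [-π, π]:
  f'(x) = 0 ⇔ -4*sin(x) - 4*cos(x) = 1. Write the left side as R·cos(x + φ) with R = √((-4)² + 4²) = 4*sqrt(2), cos φ = -sqrt(2)/2, sin φ = sqrt(2)/2; then cos(x + φ) = sqrt(2)/8. Solve for x and keep the solutions lying in [-π, π].
  ⇒ x = atan((-sqrt(31) - 1)/(-1 + sqrt(31))) ≈ -0.9631, atan((-1 + sqrt(31))/(-sqrt(31) - 1)) + pi ≈ 2.5339

f''(x) = -4*sqrt(2)*cos(x + pi/4)
Second-derivative test at each critical point:
  f''(-0.9631) = -5.5678 < 0 → local maximum
  f''(2.5339) = 5.5678 > 0 → local minimum

Critical points: x = atan((-sqrt(31) - 1)/(-1 + sqrt(31))) ≈ -0.9631 (local maximum); x = atan((-1 + sqrt(31))/(-sqrt(31) - 1)) + pi ≈ 2.5339 (local minimum)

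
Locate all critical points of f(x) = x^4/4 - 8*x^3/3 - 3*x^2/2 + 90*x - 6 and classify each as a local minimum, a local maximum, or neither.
f'(x) = x^3 - 8*x^2 - 3*x + 90

Solve f'(x) = 0:
  Factor: x^3 - 8*x^2 - 3*x + 90 = (x - 6)*(x - 5)*(x + 3) = 0.
  ⇒ x = -3, 5, 6

f''(x) = 3*x^2 - 16*x - 3
Second-derivative test at each critical point:
  f''(-3) = 72 > 0 → local minimum
  f''(5) = -8 < 0 → local maximum
  f''(6) = 9 > 0 → local minimum

Critical points: x = -3 (local minimum); x = 5 (local maximum); x = 6 (local minimum)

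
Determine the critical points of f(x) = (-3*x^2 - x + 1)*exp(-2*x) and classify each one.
f'(x) = (6*x^2 - 4*x - 3)*exp(-2*x)

Solve f'(x) = 0:
  f'(x) = (6*x^2 - 4*x - 3)·exp(-2*x) and exp(-2*x) > 0 for every x, so f'(x) = 0 ⇔ 6*x^2 - 4*x - 3 = 0.
  6*x^2 - 4*x - 3 = 0 has no rational roots; quadratic formula: x = (4 ± √88)/12.
  ⇒ x = 1/3 - sqrt(22)/6 ≈ -0.4484, 1/3 + sqrt(22)/6 ≈ 1.1151

f''(x) = 2*(-6*x^2 + 10*x + 1)*exp(-2*x)
Second-derivative test at each critical point:
  f''(-0.4484) = -22.9995 < 0 → local maximum
  f''(1.1151) = 1.0086 > 0 → local minimum

Critical points: x = 1/3 - sqrt(22)/6 ≈ -0.4484 (local maximum); x = 1/3 + sqrt(22)/6 ≈ 1.1151 (local minimum)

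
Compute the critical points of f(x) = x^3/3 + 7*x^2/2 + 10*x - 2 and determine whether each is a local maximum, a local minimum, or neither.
f'(x) = x^2 + 7*x + 10

Solve f'(x) = 0:
  Factor: x^2 + 7*x + 10 = (x + 2)*(x + 5) = 0.
  ⇒ x = -5, -2

f''(x) = 2*x + 7
Second-derivative test at each critical point:
  f''(-5) = -3 < 0 → local maximum
  f''(-2) = 3 > 0 → local minimum

Critical points: x = -5 (local maximum); x = -2 (local minimum)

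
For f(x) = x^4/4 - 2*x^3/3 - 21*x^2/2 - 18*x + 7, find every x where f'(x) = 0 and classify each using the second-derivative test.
f'(x) = x^3 - 2*x^2 - 21*x - 18

Solve f'(x) = 0:
  Factor: x^3 - 2*x^2 - 21*x - 18 = (x - 6)*(x + 1)*(x + 3) = 0.
  ⇒ x = -3, -1, 6

f''(x) = 3*x^2 - 4*x - 21
Second-derivative test at each critical point:
  f''(-3) = 18 > 0 → local minimum
  f''(-1) = -14 < 0 → local maximum
  f''(6) = 63 > 0 → local minimum

Critical points: x = -3 (local minimum); x = -1 (local maximum); x = 6 (local minimum)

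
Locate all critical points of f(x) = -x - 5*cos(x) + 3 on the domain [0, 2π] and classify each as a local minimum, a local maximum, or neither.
f'(x) = 5*sin(x) - 1

Solve f'(x) = 0 on [0, 2π]:
  f'(x) = 0 ⇔ sin(x) = 1/5, i.e. x = arcsin(1/5) + 2nπ or x = π − arcsin(1/5) + 2nπ; keep the solutions lying in [0, 2π].
  ⇒ x = asin(1/5) ≈ 0.2014, pi - asin(1/5) ≈ 2.9402

f''(x) = 5*cos(x)
Second-derivative test at each critical point:
  f''(0.2014) = 4.8990 > 0 → local minimum
  f''(2.9402) = -4.8990 < 0 → local maximum

Critical points: x = asin(1/5) ≈ 0.2014 (local minimum); x = pi - asin(1/5) ≈ 2.9402 (local maximum)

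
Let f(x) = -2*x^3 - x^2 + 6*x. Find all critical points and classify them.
f'(x) = -6*x^2 - 2*x + 6

Solve f'(x) = 0:
  Factor: -6*x^2 - 2*x + 6 = -2*(3*x^2 + x - 3); 3*x^2 + x - 3 = 0 has no rational roots; quadratic formula: x = (-1 ± √37)/6.
  ⇒ x = -sqrt(37)/6 - 1/6 ≈ -1.1805, -1/6 + sqrt(37)/6 ≈ 0.8471

f''(x) = -12*x - 2
Second-derivative test at each critical point:
  f''(-1.1805) = 12.1655 > 0 → local minimum
  f''(0.8471) = -12.1655 < 0 → local maximum

Critical points: x = -sqrt(37)/6 - 1/6 ≈ -1.1805 (local minimum); x = -1/6 + sqrt(37)/6 ≈ 0.8471 (local maximum)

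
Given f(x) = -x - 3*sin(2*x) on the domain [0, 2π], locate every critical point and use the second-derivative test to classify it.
f'(x) = 12*sin(x)^2 - 7

Solve f'(x) = 0 on [0, 2π]:
  f'(x) = 0 ⇔ cos(2*x) = -1/6, i.e. 2*x = ±arccos(-1/6) + 2nπ; keep the solutions lying in [0, 2π].
  ⇒ x = acos(-1/6)/2 ≈ 0.8691, pi - acos(-1/6)/2 ≈ 2.2725, acos(-1/6)/2 + pi ≈ 4.0107, -acos(-1/6)/2 + 2*pi ≈ 5.4141

f''(x) = 12*sin(2*x)
Second-derivative test at each critical point:
  f''(0.8691) = 11.8322 > 0 → local minimum
  f''(2.2725) = -11.8322 < 0 → local maximum
  f''(4.0107) = 11.8322 > 0 → local minimum
  f''(5.4141) = -11.8322 < 0 → local maximum

Critical points: x = acos(-1/6)/2 ≈ 0.8691 (local minimum); x = pi - acos(-1/6)/2 ≈ 2.2725 (local maximum); x = acos(-1/6)/2 + pi ≈ 4.0107 (local minimum); x = -acos(-1/6)/2 + 2*pi ≈ 5.4141 (local maximum)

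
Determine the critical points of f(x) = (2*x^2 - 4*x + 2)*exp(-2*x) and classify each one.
f'(x) = 4*(-x^2 + 3*x - 2)*exp(-2*x)

Solve f'(x) = 0:
  f'(x) = (-4*x^2 + 12*x - 8)·exp(-2*x) and exp(-2*x) > 0 for every x, so f'(x) = 0 ⇔ -4*x^2 + 12*x - 8 = 0.
  Factor: -4*x^2 + 12*x - 8 = -4*(x - 2)*(x - 1) = 0.
  ⇒ x = 1, 2

f''(x) = 4*(2*x^2 - 8*x + 7)*exp(-2*x)
Second-derivative test at each critical point:
  f''(1) = 0.5413 > 0 → local minimum
  f''(2) = -0.0733 < 0 → local maximum

Critical points: x = 1 (local minimum); x = 2 (local maximum)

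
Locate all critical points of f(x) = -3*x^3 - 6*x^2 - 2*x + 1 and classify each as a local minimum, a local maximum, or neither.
f'(x) = -9*x^2 - 12*x - 2

Solve f'(x) = 0:
  9*x^2 + 12*x + 2 = 0 has no rational roots; quadratic formula: x = (-12 ± √72)/18.
  ⇒ x = -2/3 - sqrt(2)/3 ≈ -1.1381, -2/3 + sqrt(2)/3 ≈ -0.1953

f''(x) = -18*x - 12
Second-derivative test at each critical point:
  f''(-1.1381) = 8.4853 > 0 → local minimum
  f''(-0.1953) = -8.4853 < 0 → local maximum

Critical points: x = -2/3 - sqrt(2)/3 ≈ -1.1381 (local minimum); x = -2/3 + sqrt(2)/3 ≈ -0.1953 (local maximum)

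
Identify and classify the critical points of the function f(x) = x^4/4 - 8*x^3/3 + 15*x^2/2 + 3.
f'(x) = x*(x^2 - 8*x + 15)

Solve f'(x) = 0:
  Factor: x^3 - 8*x^2 + 15*x = x*(x - 5)*(x - 3) = 0.
  ⇒ x = 0, 3, 5

f''(x) = 3*x^2 - 16*x + 15
Second-derivative test at each critical point:
  f''(0) = 15 > 0 → local minimum
  f''(3) = -6 < 0 → local maximum
  f''(5) = 10 > 0 → local minimum

Critical points: x = 0 (local minimum); x = 3 (local maximum); x = 5 (local minimum)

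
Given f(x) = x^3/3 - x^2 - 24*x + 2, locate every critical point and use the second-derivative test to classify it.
f'(x) = x^2 - 2*x - 24

Solve f'(x) = 0:
  Factor: x^2 - 2*x - 24 = (x - 6)*(x + 4) = 0.
  ⇒ x = -4, 6

f''(x) = 2*x - 2
Second-derivative test at each critical point:
  f''(-4) = -10 < 0 → local maximum
  f''(6) = 10 > 0 → local minimum

Critical points: x = -4 (local maximum); x = 6 (local minimum)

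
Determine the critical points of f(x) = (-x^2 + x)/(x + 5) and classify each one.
f'(x) = (-x^2 - 10*x + 5)/(x^2 + 10*x + 25)

Solve f'(x) = 0:
  f'(x) = -(x^2 + 10*x - 5)/(x + 5)^2; the denominator is positive wherever f is defined, so f'(x) = 0 ⇔ -x^2 - 10*x + 5 = 0.
  x^2 + 10*x - 5 = 0 has no rational roots; quadratic formula: x = (-10 ± √120)/2.
  ⇒ x = -sqrt(30) - 5 ≈ -10.4772, -5 + sqrt(30) ≈ 0.4772

f''(x) = -60/(x^3 + 15*x^2 + 75*x + 125)
Second-derivative test at each critical point:
  f''(-10.4772) = 0.3651 > 0 → local minimum
  f''(0.4772) = -0.3651 < 0 → local maximum

Critical points: x = -sqrt(30) - 5 ≈ -10.4772 (local minimum); x = -5 + sqrt(30) ≈ 0.4772 (local maximum)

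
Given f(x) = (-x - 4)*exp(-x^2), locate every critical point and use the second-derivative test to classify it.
f'(x) = (2*x*(x + 4) - 1)*exp(-x^2)

Solve f'(x) = 0:
  f'(x) = (2*x^2 + 8*x - 1)·exp(-x^2) and exp(-x^2) > 0 for every x, so f'(x) = 0 ⇔ 2*x^2 + 8*x - 1 = 0.
  2*x^2 + 8*x - 1 = 0 has no rational roots; quadratic formula: x = (-8 ± √72)/4.
  ⇒ x = -3*sqrt(2)/2 - 2 ≈ -4.1213, -2 + 3*sqrt(2)/2 ≈ 0.1213

f''(x) = 2*(-2*x^2*(x + 4) + 3*x + 4)*exp(-x^2)
Second-derivative test at each critical point:
  f''(-4.1213) = -3.565e-07 < 0 → local maximum
  f''(0.1213) = 8.3613 > 0 → local minimum

Critical points: x = -3*sqrt(2)/2 - 2 ≈ -4.1213 (local maximum); x = -2 + 3*sqrt(2)/2 ≈ 0.1213 (local minimum)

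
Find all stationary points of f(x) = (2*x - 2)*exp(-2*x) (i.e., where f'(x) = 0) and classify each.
f'(x) = 2*(3 - 2*x)*exp(-2*x)

Solve f'(x) = 0:
  f'(x) = (6 - 4*x)·exp(-2*x) and exp(-2*x) > 0 for every x, so f'(x) = 0 ⇔ 6 - 4*x = 0.
  Factor: 6 - 4*x = -2*(2*x - 3) = 0.
  ⇒ x = 3/2

f''(x) = 8*(x - 2)*exp(-2*x)
Second-derivative test at each critical point:
  f''(3/2) = -0.1991 < 0 → local maximum

Critical points: x = 3/2 (local maximum)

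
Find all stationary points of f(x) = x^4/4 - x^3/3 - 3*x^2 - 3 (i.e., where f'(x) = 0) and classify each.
f'(x) = x*(x^2 - x - 6)

Solve f'(x) = 0:
  Factor: x^3 - x^2 - 6*x = x*(x - 3)*(x + 2) = 0.
  ⇒ x = -2, 0, 3

f''(x) = 3*x^2 - 2*x - 6
Second-derivative test at each critical point:
  f''(-2) = 10 > 0 → local minimum
  f''(0) = -6 < 0 → local maximum
  f''(3) = 15 > 0 → local minimum

Critical points: x = -2 (local minimum); x = 0 (local maximum); x = 3 (local minimum)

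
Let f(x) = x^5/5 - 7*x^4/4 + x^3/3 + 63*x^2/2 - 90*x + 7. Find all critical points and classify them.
f'(x) = x^4 - 7*x^3 + x^2 + 63*x - 90

Solve f'(x) = 0:
  Factor: x^4 - 7*x^3 + x^2 + 63*x - 90 = (x - 5)*(x - 3)*(x - 2)*(x + 3) = 0.
  ⇒ x = -3, 2, 3, 5

f''(x) = 4*x^3 - 21*x^2 + 2*x + 63
Second-derivative test at each critical point:
  f''(-3) = -240 < 0 → local maximum
  f''(2) = 15 > 0 → local minimum
  f''(3) = -12 < 0 → local maximum
  f''(5) = 48 > 0 → local minimum

Critical points: x = -3 (local maximum); x = 2 (local minimum); x = 3 (local maximum); x = 5 (local minimum)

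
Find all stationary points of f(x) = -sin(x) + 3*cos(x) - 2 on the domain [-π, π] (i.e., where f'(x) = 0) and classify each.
f'(x) = -3*sin(x) - cos(x)

Solve f'(x) = 0 on [-π, π]:
  f'(x) = 0 ⇔ -cos(x) = 3*sin(x) ⇔ tan(x) = -1/3, i.e. x = arctan(-1/3) + nπ; keep the solutions lying in [-π, π].
  ⇒ x = -atan(1/3) ≈ -0.3218, pi - atan(1/3) ≈ 2.8198

f''(x) = sin(x) - 3*cos(x)
Second-derivative test at each critical point:
  f''(-0.3218) = -3.1623 < 0 → local maximum
  f''(2.8198) = 3.1623 > 0 → local minimum

Critical points: x = -atan(1/3) ≈ -0.3218 (local maximum); x = pi - atan(1/3) ≈ 2.8198 (local minimum)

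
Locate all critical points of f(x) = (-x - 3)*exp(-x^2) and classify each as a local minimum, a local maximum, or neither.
f'(x) = (2*x*(x + 3) - 1)*exp(-x^2)

Solve f'(x) = 0:
  f'(x) = (2*x^2 + 6*x - 1)·exp(-x^2) and exp(-x^2) > 0 for every x, so f'(x) = 0 ⇔ 2*x^2 + 6*x - 1 = 0.
  2*x^2 + 6*x - 1 = 0 has no rational roots; quadratic formula: x = (-6 ± √44)/4.
  ⇒ x = -sqrt(11)/2 - 3/2 ≈ -3.1583, -3/2 + sqrt(11)/2 ≈ 0.1583

f''(x) = 2*(-2*x^2*(x + 3) + 3*x + 3)*exp(-x^2)
Second-derivative test at each critical point:
  f''(-3.1583) = -3.088e-04 < 0 → local maximum
  f''(0.1583) = 6.4691 > 0 → local minimum

Critical points: x = -sqrt(11)/2 - 3/2 ≈ -3.1583 (local maximum); x = -3/2 + sqrt(11)/2 ≈ 0.1583 (local minimum)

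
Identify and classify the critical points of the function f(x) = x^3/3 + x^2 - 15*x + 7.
f'(x) = x^2 + 2*x - 15

Solve f'(x) = 0:
  Factor: x^2 + 2*x - 15 = (x - 3)*(x + 5) = 0.
  ⇒ x = -5, 3

f''(x) = 2*x + 2
Second-derivative test at each critical point:
  f''(-5) = -8 < 0 → local maximum
  f''(3) = 8 > 0 → local minimum

Critical points: x = -5 (local maximum); x = 3 (local minimum)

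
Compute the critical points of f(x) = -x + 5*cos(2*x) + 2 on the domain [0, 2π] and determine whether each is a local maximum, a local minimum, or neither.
f'(x) = -10*sin(2*x) - 1

Solve f'(x) = 0 on [0, 2π]:
  f'(x) = 0 ⇔ sin(2*x) = -1/10, i.e. 2*x = arcsin(-1/10) + 2nπ or 2*x = π − arcsin(-1/10) + 2nπ; keep the solutions lying in [0, 2π].
  ⇒ x = asin(1/10)/2 + pi/2 ≈ 1.6209, pi - asin(1/10)/2 ≈ 3.0915, asin(1/10)/2 + 3*pi/2 ≈ 4.7625, -asin(1/10)/2 + 2*pi ≈ 6.2331

f''(x) = -20*cos(2*x)
Second-derivative test at each critical point:
  f''(1.6209) = 19.8997 > 0 → local minimum
  f''(3.0915) = -19.8997 < 0 → local maximum
  f''(4.7625) = 19.8997 > 0 → local minimum
  f''(6.2331) = -19.8997 < 0 → local maximum

Critical points: x = asin(1/10)/2 + pi/2 ≈ 1.6209 (local minimum); x = pi - asin(1/10)/2 ≈ 3.0915 (local maximum); x = asin(1/10)/2 + 3*pi/2 ≈ 4.7625 (local minimum); x = -asin(1/10)/2 + 2*pi ≈ 6.2331 (local maximum)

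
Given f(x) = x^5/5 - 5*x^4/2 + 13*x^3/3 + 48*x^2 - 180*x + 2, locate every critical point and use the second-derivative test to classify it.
f'(x) = x^4 - 10*x^3 + 13*x^2 + 96*x - 180

Solve f'(x) = 0:
  Factor: x^4 - 10*x^3 + 13*x^2 + 96*x - 180 = (x - 6)*(x - 5)*(x - 2)*(x + 3) = 0.
  ⇒ x = -3, 2, 5, 6

f''(x) = 4*x^3 - 30*x^2 + 26*x + 96
Second-derivative test at each critical point:
  f''(-3) = -360 < 0 → local maximum
  f''(2) = 60 > 0 → local minimum
  f''(5) = -24 < 0 → local maximum
  f''(6) = 36 > 0 → local minimum

Critical points: x = -3 (local maximum); x = 2 (local minimum); x = 5 (local maximum); x = 6 (local minimum)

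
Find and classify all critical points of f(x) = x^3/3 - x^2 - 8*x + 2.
f'(x) = x^2 - 2*x - 8

Solve f'(x) = 0:
  Factor: x^2 - 2*x - 8 = (x - 4)*(x + 2) = 0.
  ⇒ x = -2, 4

f''(x) = 2*x - 2
Second-derivative test at each critical point:
  f''(-2) = -6 < 0 → local maximum
  f''(4) = 6 > 0 → local minimum

Critical points: x = -2 (local maximum); x = 4 (local minimum)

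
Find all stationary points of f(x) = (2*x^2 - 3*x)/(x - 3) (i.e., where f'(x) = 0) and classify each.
f'(x) = (2*x^2 - 12*x + 9)/(x^2 - 6*x + 9)

Solve f'(x) = 0:
  f'(x) = (2*x^2 - 12*x + 9)/(x - 3)^2; the denominator is positive wherever f is defined, so f'(x) = 0 ⇔ 2*x^2 - 12*x + 9 = 0.
  2*x^2 - 12*x + 9 = 0 has no rational roots; quadratic formula: x = (12 ± √72)/4.
  ⇒ x = 3 - 3*sqrt(2)/2 ≈ 0.8787, 3*sqrt(2)/2 + 3 ≈ 5.1213

f''(x) = 18/(x^3 - 9*x^2 + 27*x - 27)
Second-derivative test at each critical point:
  f''(0.8787) = -1.8856 < 0 → local maximum
  f''(5.1213) = 1.8856 > 0 → local minimum

Critical points: x = 3 - 3*sqrt(2)/2 ≈ 0.8787 (local maximum); x = 3*sqrt(2)/2 + 3 ≈ 5.1213 (local minimum)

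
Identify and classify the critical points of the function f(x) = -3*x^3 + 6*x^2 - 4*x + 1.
f'(x) = -9*x^2 + 12*x - 4

Solve f'(x) = 0:
  Factor: -9*x^2 + 12*x - 4 = -(3*x - 2)^2 = 0.
  ⇒ x = 2/3

f''(x) = 12 - 18*x
Second-derivative test at each critical point:
  f''(2/3) = 0, so the second-derivative test is inconclusive; use the first-derivative test: f'(5/12) = -0.5625, f'(11/12) = -0.5625 — f' is negative on both sides (no sign change) → neither a local maximum nor a local minimum

Critical points: x = 2/3 (neither)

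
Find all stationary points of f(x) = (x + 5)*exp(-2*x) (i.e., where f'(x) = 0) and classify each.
f'(x) = (-2*x - 9)*exp(-2*x)

Solve f'(x) = 0:
  f'(x) = (-2*x - 9)·exp(-2*x) and exp(-2*x) > 0 for every x, so f'(x) = 0 ⇔ -2*x - 9 = 0.
  -2*x - 9 = 0.
  ⇒ x = -9/2

f''(x) = 4*(x + 4)*exp(-2*x)
Second-derivative test at each critical point:
  f''(-9/2) = -16206.1679 < 0 → local maximum

Critical points: x = -9/2 (local maximum)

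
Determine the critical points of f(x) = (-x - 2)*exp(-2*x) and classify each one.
f'(x) = (2*x + 3)*exp(-2*x)

Solve f'(x) = 0:
  f'(x) = (2*x + 3)·exp(-2*x) and exp(-2*x) > 0 for every x, so f'(x) = 0 ⇔ 2*x + 3 = 0.
  2*x + 3 = 0.
  ⇒ x = -3/2

f''(x) = 4*(-x - 1)*exp(-2*x)
Second-derivative test at each critical point:
  f''(-3/2) = 40.1711 > 0 → local minimum

Critical points: x = -3/2 (local minimum)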